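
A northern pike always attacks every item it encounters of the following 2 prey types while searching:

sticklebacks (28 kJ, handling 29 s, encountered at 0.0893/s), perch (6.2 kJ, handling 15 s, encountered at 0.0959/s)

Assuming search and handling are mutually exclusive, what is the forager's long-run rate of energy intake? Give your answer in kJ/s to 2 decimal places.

0.62 kJ/s

Energy encountered per unit search time: 0.0893×28 + 0.0959×6.2 = 3.095 kJ/s.
Handling time per unit search time: 0.0893×29 + 0.0959×15 = 4.028.
Rate = 3.095/(1 + 4.028) = 0.6155 kJ/s.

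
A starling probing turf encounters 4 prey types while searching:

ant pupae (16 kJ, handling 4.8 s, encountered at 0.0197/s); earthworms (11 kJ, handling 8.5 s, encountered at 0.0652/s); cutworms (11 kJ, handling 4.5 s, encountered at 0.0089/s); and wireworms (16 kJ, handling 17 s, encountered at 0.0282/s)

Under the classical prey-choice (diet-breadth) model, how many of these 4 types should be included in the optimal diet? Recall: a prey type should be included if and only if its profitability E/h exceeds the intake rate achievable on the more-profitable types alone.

Profitabilities (E/h, kJ/s): ant pupae 3.33, cutworms 2.44, earthworms 1.29, wireworms 0.941. Add prey in this order while the next type's profitability exceeds the intake rate on those already taken.
Rate on top 1: 0.288. cutworms: 2.44 > 0.288 → include.
Rate on top 2: 0.3641. earthworms: 1.29 > 0.3641 → include.
Rate on top 3: 0.6693. wireworms: 0.941 > 0.6693 → include.
Optimal diet: ant pupae, cutworms, earthworms, wireworms — 4 of 4 types.

4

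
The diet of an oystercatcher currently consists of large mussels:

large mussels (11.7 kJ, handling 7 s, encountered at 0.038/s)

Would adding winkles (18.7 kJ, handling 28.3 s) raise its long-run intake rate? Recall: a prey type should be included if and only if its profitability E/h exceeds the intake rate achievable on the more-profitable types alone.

Intake rate on the current diet: R = (0.038×11.7) / (1 + 0.038×7) = 0.4446/1.266 = 0.3512 kJ/s.
winkles: E/h = 18.7/28.3 = 0.6608 kJ/s.
0.6608 > 0.3512, so adding winkles raises the average — include it.

Yes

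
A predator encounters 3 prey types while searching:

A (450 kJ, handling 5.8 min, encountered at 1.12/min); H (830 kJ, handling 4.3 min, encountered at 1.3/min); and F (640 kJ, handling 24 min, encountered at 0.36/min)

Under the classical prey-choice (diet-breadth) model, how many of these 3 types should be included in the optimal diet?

Rank by E/h (kJ/min): H 193, A 77.6, F 26.7. Include each in turn until the next type's E/h falls below the running intake rate.
Rate on top 1: 163.7. A: 77.6 < 163.7 → exclude; stop.
Optimal diet: H — 1 of 3 types.

1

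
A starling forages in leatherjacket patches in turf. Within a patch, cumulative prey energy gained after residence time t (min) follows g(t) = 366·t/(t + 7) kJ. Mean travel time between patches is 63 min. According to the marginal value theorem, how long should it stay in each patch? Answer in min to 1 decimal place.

By the marginal value theorem, leave when the instantaneous gain rate g'(t) equals the habitat-wide average g(t)/(T + t).
g'(t) = 366·7/(t + 7)². Setting 366·7/(t+7)² = 366t/[(t+7)(63+t)] gives 7(63+t) = t(t+7), so t² = 7×63 = 441.
t* = √441 = 21 min.

21.0 min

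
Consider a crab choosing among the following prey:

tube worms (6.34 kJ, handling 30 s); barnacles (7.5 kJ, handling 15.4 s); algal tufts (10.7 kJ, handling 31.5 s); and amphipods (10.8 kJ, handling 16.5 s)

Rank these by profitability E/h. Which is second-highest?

Profitability E/h (kJ/s): tube worms = 6.34/30 = 0.211, barnacles = 7.5/15.4 = 0.487, algal tufts = 10.7/31.5 = 0.34, amphipods = 10.8/16.5 = 0.655.
Ranked: amphipods > barnacles > algal tufts > tube worms.

barnacles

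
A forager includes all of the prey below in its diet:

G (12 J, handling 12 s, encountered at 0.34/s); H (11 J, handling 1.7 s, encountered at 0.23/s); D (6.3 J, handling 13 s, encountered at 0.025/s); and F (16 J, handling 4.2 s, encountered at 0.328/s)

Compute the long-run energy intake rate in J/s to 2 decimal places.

1.67 J/s

R = (0.34×12 + 0.23×11 + 0.025×6.3 + 0.328×16) / (1 + 0.34×12 + 0.23×1.7 + 0.025×13 + 0.328×4.2) = 12.02/7.174 = 1.675 J/s.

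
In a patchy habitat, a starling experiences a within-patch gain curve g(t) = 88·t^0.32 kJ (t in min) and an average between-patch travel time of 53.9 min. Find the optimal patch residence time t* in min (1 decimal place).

Maximise g(t)/(T+t): set derivative to zero → g'(t)(T+t) = g(t).
g'(t) = 0.32·88·t^-0.68. Setting 0.32·88·t^-0.68 = 88·t^0.32/(53.9+t) gives 0.32(53.9+t) = t, so 0.68·t = 0.32×53.9.
t* = 0.32×53.9/0.68 = 25.36 min.

25.4 min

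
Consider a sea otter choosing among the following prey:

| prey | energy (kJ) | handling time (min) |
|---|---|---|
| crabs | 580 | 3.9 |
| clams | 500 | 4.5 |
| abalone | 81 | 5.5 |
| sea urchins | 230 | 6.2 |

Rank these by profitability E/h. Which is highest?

Profitability E/h (kJ/min): crabs = 580/3.9 = 149, clams = 500/4.5 = 111, abalone = 81/5.5 = 14.7, sea urchins = 230/6.2 = 37.1.
Ranked: crabs > clams > sea urchins > abalone.

crabs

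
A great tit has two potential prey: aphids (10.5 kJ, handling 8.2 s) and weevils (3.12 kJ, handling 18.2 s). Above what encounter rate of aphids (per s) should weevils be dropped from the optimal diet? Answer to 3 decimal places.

0.019 per s

The zero-one rule: include weevils iff E₂/h₂ > λE₁/(1+λh₁). Equality gives the switch point.
λE₁h₂ = E₂ + λE₂h₁ ⇒ λ = E₂/(E₁h₂ − E₂h₁) = 3.12/(191.1 − 25.58) = 0.01885 per s.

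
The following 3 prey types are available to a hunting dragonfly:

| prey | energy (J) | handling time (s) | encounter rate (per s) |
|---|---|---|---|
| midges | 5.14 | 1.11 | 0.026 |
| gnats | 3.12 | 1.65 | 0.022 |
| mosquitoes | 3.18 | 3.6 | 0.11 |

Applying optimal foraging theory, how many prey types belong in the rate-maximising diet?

E/h in descending order: midges 4.63, gnats 1.89, mosquitoes 0.883 J/s. The optimal diet is the largest prefix of this list for which every included type satisfies E_i/h_i > R on the types above it.
Rate on top 1: 0.1299. gnats: 1.89 > 0.1299 → include.
Rate on top 2: 0.1899. mosquitoes: 0.883 > 0.1899 → include.
Optimal diet: midges, gnats, mosquitoes — 3 of 3 types.

3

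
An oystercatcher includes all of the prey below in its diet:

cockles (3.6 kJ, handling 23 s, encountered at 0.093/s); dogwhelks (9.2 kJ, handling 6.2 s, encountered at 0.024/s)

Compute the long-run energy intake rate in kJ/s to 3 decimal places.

Energy encountered per unit search time: 0.093×3.6 + 0.024×9.2 = 0.5556 kJ/s.
Handling time per unit search time: 0.093×23 + 0.024×6.2 = 2.288.
Rate = 0.5556/(1 + 2.288) = 0.169 kJ/s.

0.169 kJ/s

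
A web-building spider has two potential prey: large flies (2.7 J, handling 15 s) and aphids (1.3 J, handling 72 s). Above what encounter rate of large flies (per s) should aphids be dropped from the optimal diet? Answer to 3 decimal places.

0.007 per s

The zero-one rule: include aphids iff E₂/h₂ > λE₁/(1+λh₁). Equality gives the switch point.
λE₁h₂ = E₂ + λE₂h₁ ⇒ λ = E₂/(E₁h₂ − E₂h₁) = 1.3/(194.4 − 19.5) = 0.007433 per s.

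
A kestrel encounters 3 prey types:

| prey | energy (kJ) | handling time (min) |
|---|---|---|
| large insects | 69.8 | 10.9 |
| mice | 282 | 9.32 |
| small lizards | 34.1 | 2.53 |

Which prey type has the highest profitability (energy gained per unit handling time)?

Profitability E/h (kJ/min): large insects = 69.8/10.9 = 6.4, mice = 282/9.32 = 30.3, small lizards = 34.1/2.53 = 13.5.
Ranked: mice > small lizards > large insects.

mice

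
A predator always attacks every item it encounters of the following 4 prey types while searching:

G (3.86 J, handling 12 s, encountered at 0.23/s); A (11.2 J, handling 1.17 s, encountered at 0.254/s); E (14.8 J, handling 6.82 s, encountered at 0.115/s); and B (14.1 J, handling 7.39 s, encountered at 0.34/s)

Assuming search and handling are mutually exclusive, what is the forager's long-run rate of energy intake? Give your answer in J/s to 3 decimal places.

1.391 J/s

R = Σλ_iE_i / (1 + Σλ_ih_i)
Numerator: 0.23×3.86 + 0.254×11.2 + 0.115×14.8 + 0.34×14.1 = 10.23
Denominator: 1 + 0.23×12 + 0.254×1.17 + 0.115×6.82 + 0.34×7.39 = 7.354
R = 10.23/7.354 = 1.391 J/s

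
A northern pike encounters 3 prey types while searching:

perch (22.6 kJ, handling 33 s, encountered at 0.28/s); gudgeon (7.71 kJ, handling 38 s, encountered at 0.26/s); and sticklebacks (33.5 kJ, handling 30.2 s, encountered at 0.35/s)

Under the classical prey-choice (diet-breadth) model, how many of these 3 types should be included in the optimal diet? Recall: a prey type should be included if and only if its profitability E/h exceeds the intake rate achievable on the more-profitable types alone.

E/h in descending order: sticklebacks 1.11, perch 0.685, gudgeon 0.203 kJ/s. The optimal diet is the largest prefix of this list for which every included type satisfies E_i/h_i > R on the types above it.
Rate on top 1: 1.013. perch: 0.685 < 1.013 → exclude; stop.
Optimal diet: sticklebacks — 1 of 3 types.

1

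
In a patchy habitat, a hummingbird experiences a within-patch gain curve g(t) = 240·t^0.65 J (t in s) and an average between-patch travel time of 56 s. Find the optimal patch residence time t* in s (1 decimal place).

By the marginal value theorem, leave when the instantaneous gain rate g'(t) equals the habitat-wide average g(t)/(T + t).
g'(t) = 0.65·240·t^-0.35. Setting 0.65·240·t^-0.35 = 240·t^0.65/(56+t) gives 0.65(56+t) = t, so 0.35·t = 0.65×56.
t* = 0.65×56/0.35 = 104 s.

104.0 s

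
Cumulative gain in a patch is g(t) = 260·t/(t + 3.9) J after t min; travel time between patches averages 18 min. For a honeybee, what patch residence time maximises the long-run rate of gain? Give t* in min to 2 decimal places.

Maximise g(t)/(T+t): set derivative to zero → g'(t)(T+t) = g(t).
g'(t) = 260·3.9/(t + 3.9)². Setting 260·3.9/(t+3.9)² = 260t/[(t+3.9)(18+t)] gives 3.9(18+t) = t(t+3.9), so t² = 3.9×18 = 70.2.
t* = √70.2 = 8.379 min.

8.38 min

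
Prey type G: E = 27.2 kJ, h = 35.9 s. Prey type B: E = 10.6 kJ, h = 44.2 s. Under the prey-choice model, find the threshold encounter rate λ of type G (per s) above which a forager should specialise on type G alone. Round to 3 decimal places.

At the threshold, the rate on type G alone equals the profitability of type B: λ·27.2/(1 + λ·35.9) = 10.6/44.2 = 0.2398.
Rearranging, λ(27.2 − 0.2398×35.9) = 0.2398, so λ = 0.2398/18.59 = 0.0129 per s.

0.013 per s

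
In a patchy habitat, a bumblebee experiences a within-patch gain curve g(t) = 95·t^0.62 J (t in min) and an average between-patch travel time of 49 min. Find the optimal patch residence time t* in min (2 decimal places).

79.95 min

By the marginal value theorem, leave when the instantaneous gain rate g'(t) equals the habitat-wide average g(t)/(T + t).
g'(t) = 0.62·95·t^-0.38. Setting 0.62·95·t^-0.38 = 95·t^0.62/(49+t) gives 0.62(49+t) = t, so 0.38·t = 0.62×49.
t* = 0.62×49/0.38 = 79.95 min.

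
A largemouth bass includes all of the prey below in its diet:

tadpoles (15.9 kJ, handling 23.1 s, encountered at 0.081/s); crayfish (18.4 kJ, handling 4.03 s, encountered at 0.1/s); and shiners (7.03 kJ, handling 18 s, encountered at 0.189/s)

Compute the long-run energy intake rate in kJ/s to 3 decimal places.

0.668 kJ/s

R = (0.081×15.9 + 0.1×18.4 + 0.189×7.03) / (1 + 0.081×23.1 + 0.1×4.03 + 0.189×18) = 4.457/6.676 = 0.6675 kJ/s.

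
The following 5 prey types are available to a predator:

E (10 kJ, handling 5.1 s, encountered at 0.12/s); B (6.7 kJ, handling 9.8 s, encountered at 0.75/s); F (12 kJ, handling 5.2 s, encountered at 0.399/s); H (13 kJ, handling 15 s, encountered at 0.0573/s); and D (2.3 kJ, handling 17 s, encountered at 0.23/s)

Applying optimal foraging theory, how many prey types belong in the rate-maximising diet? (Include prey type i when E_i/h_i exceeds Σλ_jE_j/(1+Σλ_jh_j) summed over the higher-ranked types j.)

2

Profitabilities (E/h, kJ/s): F 2.31, E 1.96, H 0.867, B 0.684, D 0.135. Add prey in this order while the next type's profitability exceeds the intake rate on those already taken.
Rate on top 1: 1.557. E: 1.96 > 1.557 → include.
Rate on top 2: 1.624. H: 0.867 < 1.624 → exclude; stop.
Optimal diet: F, E — 2 of 5 types.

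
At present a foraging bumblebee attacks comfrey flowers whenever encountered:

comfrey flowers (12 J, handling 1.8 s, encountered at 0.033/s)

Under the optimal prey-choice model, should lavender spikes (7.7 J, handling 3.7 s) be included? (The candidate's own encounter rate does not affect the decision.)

Intake rate on the current diet: R = (0.033×12) / (1 + 0.033×1.8) = 0.396/1.059 = 0.3738 J/s.
Profitability of lavender spikes: 7.7/3.7 = 2.081 J/s.
2.081 > 0.3738, so adding lavender spikes raises the average — include it.

Yes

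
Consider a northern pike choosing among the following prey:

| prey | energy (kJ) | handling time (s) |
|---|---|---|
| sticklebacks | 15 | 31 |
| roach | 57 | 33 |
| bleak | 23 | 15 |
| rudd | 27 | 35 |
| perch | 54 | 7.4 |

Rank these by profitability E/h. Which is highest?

perch

Profitability E/h (kJ/s): sticklebacks = 15/31 = 0.484, roach = 57/33 = 1.73, bleak = 23/15 = 1.53, rudd = 27/35 = 0.771, perch = 54/7.4 = 7.3.
Ranked: perch > roach > bleak > rudd > sticklebacks.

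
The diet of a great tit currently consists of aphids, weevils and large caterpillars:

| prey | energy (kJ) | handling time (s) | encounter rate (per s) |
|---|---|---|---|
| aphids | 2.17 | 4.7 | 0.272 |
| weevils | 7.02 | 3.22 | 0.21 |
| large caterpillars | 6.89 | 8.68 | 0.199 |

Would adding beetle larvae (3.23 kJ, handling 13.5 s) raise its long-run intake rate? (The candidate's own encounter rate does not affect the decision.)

No

Intake rate on the current diet: R = (0.272×2.17 + 0.21×7.02 + 0.199×6.89) / (1 + 0.272×4.7 + 0.21×3.22 + 0.199×8.68) = 3.436/4.682 = 0.7338 kJ/s.
beetle larvae: E/h = 3.23/13.5 = 0.2393 kJ/s.
0.2393 < 0.7338, so adding beetle larvae would lower the average — exclude it.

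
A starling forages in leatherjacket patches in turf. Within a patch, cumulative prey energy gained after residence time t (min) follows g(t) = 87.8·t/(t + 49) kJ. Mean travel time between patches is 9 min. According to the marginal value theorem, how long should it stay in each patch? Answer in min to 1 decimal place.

21.0 min

By the marginal value theorem, leave when the instantaneous gain rate g'(t) equals the habitat-wide average g(t)/(T + t).
g'(t) = 87.8·49/(t + 49)². Setting 87.8·49/(t+49)² = 87.8t/[(t+49)(9+t)] gives 49(9+t) = t(t+49), so t² = 49×9 = 441.
t* = √441 = 21 min.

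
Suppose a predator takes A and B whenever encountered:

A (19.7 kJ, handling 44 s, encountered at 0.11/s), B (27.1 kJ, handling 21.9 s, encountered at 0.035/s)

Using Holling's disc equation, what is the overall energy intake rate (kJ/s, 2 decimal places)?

0.47 kJ/s

R = (0.11×19.7 + 0.035×27.1) / (1 + 0.11×44 + 0.035×21.9) = 3.115/6.606 = 0.4716 kJ/s.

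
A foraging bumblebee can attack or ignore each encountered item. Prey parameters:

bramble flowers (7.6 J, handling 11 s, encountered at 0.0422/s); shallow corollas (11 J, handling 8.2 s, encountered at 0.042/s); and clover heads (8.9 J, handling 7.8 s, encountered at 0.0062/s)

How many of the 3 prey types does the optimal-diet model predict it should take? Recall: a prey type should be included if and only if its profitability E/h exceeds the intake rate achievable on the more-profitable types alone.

E/h in descending order: shallow corollas 1.34, clover heads 1.14, bramble flowers 0.691 J/s. The optimal diet is the largest prefix of this list for which every included type satisfies E_i/h_i > R on the types above it.
Rate on top 1: 0.3436. clover heads: 1.14 > 0.3436 → include.
Rate on top 2: 0.3713. bramble flowers: 0.691 > 0.3713 → include.
Optimal diet: shallow corollas, clover heads, bramble flowers — 3 of 3 types.

3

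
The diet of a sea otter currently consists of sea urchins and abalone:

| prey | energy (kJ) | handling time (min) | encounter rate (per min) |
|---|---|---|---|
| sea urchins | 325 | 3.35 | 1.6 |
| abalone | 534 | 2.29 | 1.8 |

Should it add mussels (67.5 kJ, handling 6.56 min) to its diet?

Intake rate on the current diet: R = (1.6×325 + 1.8×534) / (1 + 1.6×3.35 + 1.8×2.29) = 1481/10.48 = 141.3 kJ/min.
mussels: E/h = 67.5/6.56 = 10.29 kJ/min.
10.29 < 141.3, so adding mussels would lower the average — exclude it.

No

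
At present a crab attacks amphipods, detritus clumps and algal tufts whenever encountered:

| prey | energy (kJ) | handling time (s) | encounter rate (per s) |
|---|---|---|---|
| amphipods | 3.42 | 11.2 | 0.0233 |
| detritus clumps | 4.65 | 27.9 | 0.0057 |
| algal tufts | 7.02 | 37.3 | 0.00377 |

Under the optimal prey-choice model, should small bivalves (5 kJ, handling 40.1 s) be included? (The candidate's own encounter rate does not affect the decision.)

Yes

On amphipods, detritus clumps and algal tufts alone, R = ΣλE/(1+Σλh) = 0.1327/1.561 = 0.085 kJ/s.
Profitability of small bivalves: 5/40.1 = 0.1247 kJ/s.
0.1247 > 0.085, so adding small bivalves raises the average — include it.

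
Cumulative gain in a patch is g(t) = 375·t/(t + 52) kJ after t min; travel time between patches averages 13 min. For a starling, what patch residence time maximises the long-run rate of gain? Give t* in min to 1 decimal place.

By the marginal value theorem, leave when the instantaneous gain rate g'(t) equals the habitat-wide average g(t)/(T + t).
g'(t) = 375·52/(t + 52)². Setting 375·52/(t+52)² = 375t/[(t+52)(13+t)] gives 52(13+t) = t(t+52), so t² = 52×13 = 676.
t* = √676 = 26 min.

26.0 min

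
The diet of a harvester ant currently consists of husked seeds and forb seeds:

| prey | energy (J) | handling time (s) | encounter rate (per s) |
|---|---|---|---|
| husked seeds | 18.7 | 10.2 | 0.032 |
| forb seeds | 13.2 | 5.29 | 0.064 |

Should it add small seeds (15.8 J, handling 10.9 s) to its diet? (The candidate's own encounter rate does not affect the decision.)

Yes

Intake rate on the current diet: R = (0.032×18.7 + 0.064×13.2) / (1 + 0.032×10.2 + 0.064×5.29) = 1.443/1.665 = 0.8668 J/s.
Profitability of small seeds: 15.8/10.9 = 1.45 J/s.
1.45 > 0.8668, so adding small seeds raises the average — include it.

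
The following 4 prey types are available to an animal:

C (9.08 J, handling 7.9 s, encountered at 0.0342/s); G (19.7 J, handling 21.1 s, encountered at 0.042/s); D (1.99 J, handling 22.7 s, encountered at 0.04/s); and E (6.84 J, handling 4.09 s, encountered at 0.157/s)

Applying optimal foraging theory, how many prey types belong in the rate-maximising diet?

3

Profitabilities (E/h, J/s): E 1.67, C 1.15, G 0.934, D 0.0877. Add prey in this order while the next type's profitability exceeds the intake rate on those already taken.
Rate on top 1: 0.654. C: 1.15 > 0.654 → include.
Rate on top 2: 0.7239. G: 0.934 > 0.7239 → include.
Rate on top 3: 0.7904. D: 0.0877 < 0.7904 → exclude; stop.
Optimal diet: E, C, G — 3 of 4 types.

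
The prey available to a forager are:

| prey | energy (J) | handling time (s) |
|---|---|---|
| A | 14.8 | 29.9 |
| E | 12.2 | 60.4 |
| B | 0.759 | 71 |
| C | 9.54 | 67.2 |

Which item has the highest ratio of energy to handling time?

A

Profitability E/h (J/s): A = 14.8/29.9 = 0.495, E = 12.2/60.4 = 0.202, B = 0.759/71 = 0.0107, C = 9.54/67.2 = 0.142.
Ranked: A > E > C > B.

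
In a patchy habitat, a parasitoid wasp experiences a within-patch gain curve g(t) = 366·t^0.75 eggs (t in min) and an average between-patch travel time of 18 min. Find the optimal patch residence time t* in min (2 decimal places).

By the marginal value theorem, leave when the instantaneous gain rate g'(t) equals the habitat-wide average g(t)/(T + t).
g'(t) = 0.75·366·t^-0.25. Setting 0.75·366·t^-0.25 = 366·t^0.75/(18+t) gives 0.75(18+t) = t, so 0.25·t = 0.75×18.
t* = 0.75×18/0.25 = 54 min.

54.00 min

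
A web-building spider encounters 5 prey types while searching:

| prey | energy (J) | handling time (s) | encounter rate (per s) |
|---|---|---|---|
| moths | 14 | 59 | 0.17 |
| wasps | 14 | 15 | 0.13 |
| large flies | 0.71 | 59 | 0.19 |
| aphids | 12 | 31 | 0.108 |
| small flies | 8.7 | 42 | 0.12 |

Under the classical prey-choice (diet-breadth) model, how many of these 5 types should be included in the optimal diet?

1

E/h in descending order: wasps 0.933, aphids 0.387, moths 0.237, small flies 0.207, large flies 0.012 J/s. The optimal diet is the largest prefix of this list for which every included type satisfies E_i/h_i > R on the types above it.
Rate on top 1: 0.6169. aphids: 0.387 < 0.6169 → exclude; stop.
Optimal diet: wasps — 1 of 5 types.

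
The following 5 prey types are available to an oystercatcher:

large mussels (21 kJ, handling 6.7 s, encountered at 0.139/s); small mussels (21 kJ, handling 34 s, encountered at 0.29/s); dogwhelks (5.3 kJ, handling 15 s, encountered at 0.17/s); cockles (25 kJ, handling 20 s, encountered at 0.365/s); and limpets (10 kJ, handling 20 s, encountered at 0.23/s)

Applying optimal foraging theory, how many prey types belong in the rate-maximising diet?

E/h in descending order: large mussels 3.13, cockles 1.25, small mussels 0.618, limpets 0.5, dogwhelks 0.353 kJ/s. The optimal diet is the largest prefix of this list for which every included type satisfies E_i/h_i > R on the types above it.
Rate on top 1: 1.511. cockles: 1.25 < 1.511 → exclude; stop.
Optimal diet: large mussels — 1 of 5 types.

1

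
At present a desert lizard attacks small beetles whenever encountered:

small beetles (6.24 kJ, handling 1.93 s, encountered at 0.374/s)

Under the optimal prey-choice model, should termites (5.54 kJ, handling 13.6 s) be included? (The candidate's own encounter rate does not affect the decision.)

No

Current rate: (0.374×6.24)/(1 + 0.374×1.93) = 1.355 kJ/s.
termites: E/h = 5.54/13.6 = 0.4074 kJ/s.
0.4074 < 1.355, so adding termites would lower the average — exclude it.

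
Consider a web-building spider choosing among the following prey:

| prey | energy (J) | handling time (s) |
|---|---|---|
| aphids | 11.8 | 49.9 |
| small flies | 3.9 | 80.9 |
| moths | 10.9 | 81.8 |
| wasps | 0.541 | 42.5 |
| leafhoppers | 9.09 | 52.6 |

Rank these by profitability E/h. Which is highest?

Profitability E/h (J/s): aphids = 11.8/49.9 = 0.236, small flies = 3.9/80.9 = 0.0482, moths = 10.9/81.8 = 0.133, wasps = 0.541/42.5 = 0.0127, leafhoppers = 9.09/52.6 = 0.173.
Ranked: aphids > leafhoppers > moths > small flies > wasps.

aphids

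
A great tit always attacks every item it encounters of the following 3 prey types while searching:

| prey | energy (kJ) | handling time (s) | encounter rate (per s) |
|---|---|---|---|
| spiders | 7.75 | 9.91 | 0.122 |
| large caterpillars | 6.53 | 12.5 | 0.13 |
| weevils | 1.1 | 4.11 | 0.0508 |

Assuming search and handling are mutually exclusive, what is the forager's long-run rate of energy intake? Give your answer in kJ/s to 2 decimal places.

0.46 kJ/s

R = Σλ_iE_i / (1 + Σλ_ih_i)
Numerator: 0.122×7.75 + 0.13×6.53 + 0.0508×1.1 = 1.85
Denominator: 1 + 0.122×9.91 + 0.13×12.5 + 0.0508×4.11 = 4.043
R = 1.85/4.043 = 0.4577 kJ/s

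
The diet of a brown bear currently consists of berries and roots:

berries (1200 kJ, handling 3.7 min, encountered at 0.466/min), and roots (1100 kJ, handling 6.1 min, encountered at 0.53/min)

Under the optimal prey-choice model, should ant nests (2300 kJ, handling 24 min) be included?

On berries and roots alone, R = ΣλE/(1+Σλh) = 1142/5.957 = 191.7 kJ/min.
Profitability of ant nests: 2300/24 = 95.83 kJ/min.
95.83 < 191.7, so adding ant nests would lower the average — exclude it.

No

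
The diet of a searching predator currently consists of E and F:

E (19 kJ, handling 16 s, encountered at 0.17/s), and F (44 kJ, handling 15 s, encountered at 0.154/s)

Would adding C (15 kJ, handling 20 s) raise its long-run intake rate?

Intake rate on the current diet: R = (0.17×19 + 0.154×44) / (1 + 0.17×16 + 0.154×15) = 10.01/6.03 = 1.659 kJ/s.
C: E/h = 15/20 = 0.75 kJ/s.
Since 0.75 < R, time spent handling C is better spent searching.

No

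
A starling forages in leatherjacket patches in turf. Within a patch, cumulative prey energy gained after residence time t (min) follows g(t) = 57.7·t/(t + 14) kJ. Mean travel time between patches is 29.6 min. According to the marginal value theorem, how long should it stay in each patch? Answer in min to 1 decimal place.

Optimal t* satisfies g'(t*) = g(t*)/(T + t*).
g'(t) = 57.7·14/(t + 14)². Setting 57.7·14/(t+14)² = 57.7t/[(t+14)(29.6+t)] gives 14(29.6+t) = t(t+14), so t² = 14×29.6 = 414.4.
t* = √414.4 = 20.36 min.

20.4 min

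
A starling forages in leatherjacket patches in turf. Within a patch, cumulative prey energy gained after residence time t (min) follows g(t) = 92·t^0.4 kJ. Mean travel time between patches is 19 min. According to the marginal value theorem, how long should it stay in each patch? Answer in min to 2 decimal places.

12.67 min

By the marginal value theorem, leave when the instantaneous gain rate g'(t) equals the habitat-wide average g(t)/(T + t).
g'(t) = 0.4·92·t^-0.6. Setting 0.4·92·t^-0.6 = 92·t^0.4/(19+t) gives 0.4(19+t) = t, so 0.60·t = 0.4×19.
t* = 0.4×19/0.60 = 12.67 min.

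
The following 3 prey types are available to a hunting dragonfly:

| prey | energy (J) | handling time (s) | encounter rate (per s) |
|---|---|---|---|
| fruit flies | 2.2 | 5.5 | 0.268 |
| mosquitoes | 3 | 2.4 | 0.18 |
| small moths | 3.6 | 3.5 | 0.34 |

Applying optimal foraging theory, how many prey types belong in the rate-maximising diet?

2

Profitabilities (E/h, J/s): mosquitoes 1.25, small moths 1.03, fruit flies 0.4. Add prey in this order while the next type's profitability exceeds the intake rate on those already taken.
Rate on top 1: 0.3771. small moths: 1.03 > 0.3771 → include.
Rate on top 2: 0.6728. fruit flies: 0.4 < 0.6728 → exclude; stop.
Optimal diet: mosquitoes, small moths — 2 of 3 types.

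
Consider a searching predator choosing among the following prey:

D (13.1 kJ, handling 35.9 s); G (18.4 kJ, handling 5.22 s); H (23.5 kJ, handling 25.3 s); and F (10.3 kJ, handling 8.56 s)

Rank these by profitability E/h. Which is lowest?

Profitability E/h (kJ/s): D = 13.1/35.9 = 0.365, G = 18.4/5.22 = 3.52, H = 23.5/25.3 = 0.929, F = 10.3/8.56 = 1.2.
Ranked: G > F > H > D.

D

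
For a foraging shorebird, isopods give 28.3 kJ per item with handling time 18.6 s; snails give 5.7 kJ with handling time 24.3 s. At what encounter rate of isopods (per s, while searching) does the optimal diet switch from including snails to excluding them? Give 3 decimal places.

Drop snails once their profitability E₂/h₂ falls below the rate achievable on isopods alone: E₂/h₂ = λE₁/(1 + λh₁).
Solve for λ: λE₁h₂ = E₂(1 + λh₁) → λ(E₁h₂ − E₂h₁) = E₂ → λ = E₂/(E₁h₂ − E₂h₁).
λ = 5.7/(28.3×24.3 − 5.7×18.6) = 5.7/581.7 = 0.009799 per s.

0.010 per s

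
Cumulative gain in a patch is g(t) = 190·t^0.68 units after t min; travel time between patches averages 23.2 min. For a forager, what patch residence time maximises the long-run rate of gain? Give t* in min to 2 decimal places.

Optimal t* satisfies g'(t*) = g(t*)/(T + t*).
g'(t) = 0.68·190·t^-0.32. Setting 0.68·190·t^-0.32 = 190·t^0.68/(23.2+t) gives 0.68(23.2+t) = t, so 0.32·t = 0.68×23.2.
t* = 0.68×23.2/0.32 = 49.3 min.

49.30 min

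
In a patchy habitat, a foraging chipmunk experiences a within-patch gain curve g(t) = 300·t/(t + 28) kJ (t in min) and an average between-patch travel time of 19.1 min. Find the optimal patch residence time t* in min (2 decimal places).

By the marginal value theorem, leave when the instantaneous gain rate g'(t) equals the habitat-wide average g(t)/(T + t).
g'(t) = 300·28/(t + 28)². Setting 300·28/(t+28)² = 300t/[(t+28)(19.1+t)] gives 28(19.1+t) = t(t+28), so t² = 28×19.1 = 534.8.
t* = √534.8 = 23.13 min.

23.13 min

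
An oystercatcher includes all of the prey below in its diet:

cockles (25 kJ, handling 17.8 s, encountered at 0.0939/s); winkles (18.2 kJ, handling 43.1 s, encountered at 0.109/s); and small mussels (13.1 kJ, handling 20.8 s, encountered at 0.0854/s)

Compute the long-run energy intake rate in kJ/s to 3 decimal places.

0.596 kJ/s

R = Σλ_iE_i / (1 + Σλ_ih_i)
Numerator: 0.0939×25 + 0.109×18.2 + 0.0854×13.1 = 5.45
Denominator: 1 + 0.0939×17.8 + 0.109×43.1 + 0.0854×20.8 = 9.146
R = 5.45/9.146 = 0.5959 kJ/s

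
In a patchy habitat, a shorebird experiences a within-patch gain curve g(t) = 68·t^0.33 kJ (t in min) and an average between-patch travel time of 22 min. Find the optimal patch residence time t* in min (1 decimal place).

Optimal t* satisfies g'(t*) = g(t*)/(T + t*).
g'(t) = 0.33·68·t^-0.67. Setting 0.33·68·t^-0.67 = 68·t^0.33/(22+t) gives 0.33(22+t) = t, so 0.67·t = 0.33×22.
t* = 0.33×22/0.67 = 10.84 min.

10.8 min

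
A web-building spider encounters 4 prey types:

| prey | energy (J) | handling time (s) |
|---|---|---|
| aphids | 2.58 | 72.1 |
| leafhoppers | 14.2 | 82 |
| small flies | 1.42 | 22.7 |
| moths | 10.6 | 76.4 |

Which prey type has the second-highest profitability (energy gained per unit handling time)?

Profitability E/h (J/s): aphids = 2.58/72.1 = 0.0358, leafhoppers = 14.2/82 = 0.173, small flies = 1.42/22.7 = 0.0626, moths = 10.6/76.4 = 0.139.
Ranked: leafhoppers > moths > small flies > aphids.

moths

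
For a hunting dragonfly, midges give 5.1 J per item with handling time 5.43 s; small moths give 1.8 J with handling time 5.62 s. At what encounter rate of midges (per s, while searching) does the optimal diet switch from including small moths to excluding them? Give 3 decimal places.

0.095 per s

The zero-one rule: include small moths iff E₂/h₂ > λE₁/(1+λh₁). Equality gives the switch point.
λE₁h₂ = E₂ + λE₂h₁ ⇒ λ = E₂/(E₁h₂ − E₂h₁) = 1.8/(28.66 − 9.774) = 0.0953 per s.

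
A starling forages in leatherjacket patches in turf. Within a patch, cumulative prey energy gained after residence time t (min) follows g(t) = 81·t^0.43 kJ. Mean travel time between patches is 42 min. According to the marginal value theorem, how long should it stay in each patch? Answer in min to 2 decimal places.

31.68 min

Maximise g(t)/(T+t): set derivative to zero → g'(t)(T+t) = g(t).
g'(t) = 0.43·81·t^-0.57. Setting 0.43·81·t^-0.57 = 81·t^0.43/(42+t) gives 0.43(42+t) = t, so 0.57·t = 0.43×42.
t* = 0.43×42/0.57 = 31.68 min.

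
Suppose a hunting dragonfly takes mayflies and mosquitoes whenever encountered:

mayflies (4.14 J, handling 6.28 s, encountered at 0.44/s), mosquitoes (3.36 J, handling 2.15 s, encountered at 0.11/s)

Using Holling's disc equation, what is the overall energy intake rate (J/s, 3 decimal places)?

Energy encountered per unit search time: 0.44×4.14 + 0.11×3.36 = 2.191 J/s.
Handling time per unit search time: 0.44×6.28 + 0.11×2.15 = 3.
Rate = 2.191/(1 + 3) = 0.5478 J/s.

0.548 J/s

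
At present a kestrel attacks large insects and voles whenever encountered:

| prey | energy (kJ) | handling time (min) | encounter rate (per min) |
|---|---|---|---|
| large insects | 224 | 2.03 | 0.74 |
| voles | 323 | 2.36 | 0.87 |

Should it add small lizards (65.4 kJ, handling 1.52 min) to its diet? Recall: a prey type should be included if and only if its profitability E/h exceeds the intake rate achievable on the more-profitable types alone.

Intake rate on the current diet: R = (0.74×224 + 0.87×323) / (1 + 0.74×2.03 + 0.87×2.36) = 446.8/4.555 = 98.07 kJ/min.
small lizards: E/h = 65.4/1.52 = 43.03 kJ/min.
Since 43.03 < R, time spent handling small lizards is better spent searching.

No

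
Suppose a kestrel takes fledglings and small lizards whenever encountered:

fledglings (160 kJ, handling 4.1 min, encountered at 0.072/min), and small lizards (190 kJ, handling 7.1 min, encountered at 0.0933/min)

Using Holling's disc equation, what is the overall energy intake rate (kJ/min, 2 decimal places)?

R = (0.072×160 + 0.0933×190) / (1 + 0.072×4.1 + 0.0933×7.1) = 29.25/1.958 = 14.94 kJ/min.

14.94 kJ/min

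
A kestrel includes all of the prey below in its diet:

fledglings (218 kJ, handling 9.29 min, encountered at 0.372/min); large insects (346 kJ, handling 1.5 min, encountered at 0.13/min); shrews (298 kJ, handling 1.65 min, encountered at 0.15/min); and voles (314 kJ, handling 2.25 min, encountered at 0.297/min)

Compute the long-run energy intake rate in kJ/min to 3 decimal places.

R = Σλ_iE_i / (1 + Σλ_ih_i)
Numerator: 0.372×218 + 0.13×346 + 0.15×298 + 0.297×314 = 264
Denominator: 1 + 0.372×9.29 + 0.13×1.5 + 0.15×1.65 + 0.297×2.25 = 5.567
R = 264/5.567 = 47.43 kJ/min

47.432 kJ/min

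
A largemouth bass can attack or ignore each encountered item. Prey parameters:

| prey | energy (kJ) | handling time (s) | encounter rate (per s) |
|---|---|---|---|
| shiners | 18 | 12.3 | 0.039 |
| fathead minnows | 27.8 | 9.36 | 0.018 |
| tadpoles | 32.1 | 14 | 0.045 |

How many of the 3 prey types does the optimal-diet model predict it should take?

Profitabilities (E/h, kJ/s): fathead minnows 2.97, tadpoles 2.29, shiners 1.46. Add prey in this order while the next type's profitability exceeds the intake rate on those already taken.
Rate on top 1: 0.4282. tadpoles: 2.29 > 0.4282 → include.
Rate on top 2: 1.081. shiners: 1.46 > 1.081 → include.
Optimal diet: fathead minnows, tadpoles, shiners — 3 of 3 types.

3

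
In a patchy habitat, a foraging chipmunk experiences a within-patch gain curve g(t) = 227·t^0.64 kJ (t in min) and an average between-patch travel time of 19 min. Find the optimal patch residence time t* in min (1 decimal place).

Optimal t* satisfies g'(t*) = g(t*)/(T + t*).
g'(t) = 0.64·227·t^-0.36. Setting 0.64·227·t^-0.36 = 227·t^0.64/(19+t) gives 0.64(19+t) = t, so 0.36·t = 0.64×19.
t* = 0.64×19/0.36 = 33.78 min.

33.8 min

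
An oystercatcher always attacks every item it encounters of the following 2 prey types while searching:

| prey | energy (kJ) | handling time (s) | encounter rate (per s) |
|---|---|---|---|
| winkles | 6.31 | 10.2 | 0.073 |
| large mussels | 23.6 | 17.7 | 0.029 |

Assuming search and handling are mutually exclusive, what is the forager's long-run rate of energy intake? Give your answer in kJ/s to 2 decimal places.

R = Σλ_iE_i / (1 + Σλ_ih_i)
Numerator: 0.073×6.31 + 0.029×23.6 = 1.145
Denominator: 1 + 0.073×10.2 + 0.029×17.7 = 2.258
R = 1.145/2.258 = 0.5071 kJ/s

0.51 kJ/s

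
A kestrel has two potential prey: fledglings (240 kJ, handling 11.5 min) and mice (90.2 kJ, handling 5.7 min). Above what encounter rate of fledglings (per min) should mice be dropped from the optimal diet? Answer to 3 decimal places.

0.273 per min

The zero-one rule: include mice iff E₂/h₂ > λE₁/(1+λh₁). Equality gives the switch point.
λE₁h₂ = E₂ + λE₂h₁ ⇒ λ = E₂/(E₁h₂ − E₂h₁) = 90.2/(1368 − 1037) = 0.2728 per min.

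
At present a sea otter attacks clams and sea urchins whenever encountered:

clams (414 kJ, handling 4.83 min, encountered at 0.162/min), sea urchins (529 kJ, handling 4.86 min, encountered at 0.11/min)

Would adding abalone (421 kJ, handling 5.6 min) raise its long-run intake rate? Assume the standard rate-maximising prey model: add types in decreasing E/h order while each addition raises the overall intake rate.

On clams and sea urchins alone, R = ΣλE/(1+Σλh) = 125.3/2.317 = 54.06 kJ/min.
abalone: E/h = 421/5.6 = 75.18 kJ/min.
75.18 > 54.06, so adding abalone raises the average — include it.

Yes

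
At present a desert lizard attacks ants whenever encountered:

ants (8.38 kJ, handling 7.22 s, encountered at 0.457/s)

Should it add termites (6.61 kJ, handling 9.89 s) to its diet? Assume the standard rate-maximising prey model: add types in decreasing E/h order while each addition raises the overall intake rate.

No

Intake rate on the current diet: R = (0.457×8.38) / (1 + 0.457×7.22) = 3.83/4.3 = 0.8907 kJ/s.
Profitability of termites: 6.61/9.89 = 0.6684 kJ/s.
0.6684 < 0.8907, so adding termites would lower the average — exclude it.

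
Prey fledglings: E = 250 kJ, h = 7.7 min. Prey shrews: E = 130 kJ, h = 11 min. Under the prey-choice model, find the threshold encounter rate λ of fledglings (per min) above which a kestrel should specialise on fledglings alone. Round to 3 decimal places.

The zero-one rule: include shrews iff E₂/h₂ > λE₁/(1+λh₁). Equality gives the switch point.
λE₁h₂ = E₂ + λE₂h₁ ⇒ λ = E₂/(E₁h₂ − E₂h₁) = 130/(2750 − 1001) = 0.07433 per min.

0.074 per min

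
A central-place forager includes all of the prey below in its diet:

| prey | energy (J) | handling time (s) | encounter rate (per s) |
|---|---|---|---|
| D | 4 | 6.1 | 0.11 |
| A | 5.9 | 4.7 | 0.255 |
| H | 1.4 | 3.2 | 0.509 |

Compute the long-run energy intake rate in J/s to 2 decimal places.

0.59 J/s

Energy encountered per unit search time: 0.11×4 + 0.255×5.9 + 0.509×1.4 = 2.657 J/s.
Handling time per unit search time: 0.11×6.1 + 0.255×4.7 + 0.509×3.2 = 3.498.
Rate = 2.657/(1 + 3.498) = 0.5907 J/s.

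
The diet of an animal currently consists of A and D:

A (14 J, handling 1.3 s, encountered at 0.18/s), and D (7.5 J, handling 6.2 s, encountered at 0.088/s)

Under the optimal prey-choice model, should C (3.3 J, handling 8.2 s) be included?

On A and D alone, R = ΣλE/(1+Σλh) = 3.18/1.78 = 1.787 J/s.
C: E/h = 3.3/8.2 = 0.4024 J/s.
Since 0.4024 < R, time spent handling C is better spent searching.

No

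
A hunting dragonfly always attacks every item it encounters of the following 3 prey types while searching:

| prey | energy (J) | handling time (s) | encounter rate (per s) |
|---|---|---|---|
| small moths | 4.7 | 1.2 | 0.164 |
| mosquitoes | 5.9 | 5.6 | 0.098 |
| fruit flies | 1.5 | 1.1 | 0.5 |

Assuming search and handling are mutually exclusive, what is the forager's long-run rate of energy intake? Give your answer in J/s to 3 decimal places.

R = Σλ_iE_i / (1 + Σλ_ih_i)
Numerator: 0.164×4.7 + 0.098×5.9 + 0.5×1.5 = 2.099
Denominator: 1 + 0.164×1.2 + 0.098×5.6 + 0.5×1.1 = 2.296
R = 2.099/2.296 = 0.9144 J/s

0.914 J/s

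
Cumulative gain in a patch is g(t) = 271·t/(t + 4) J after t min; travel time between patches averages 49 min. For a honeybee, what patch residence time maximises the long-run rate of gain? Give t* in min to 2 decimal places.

By the marginal value theorem, leave when the instantaneous gain rate g'(t) equals the habitat-wide average g(t)/(T + t).
g'(t) = 271·4/(t + 4)². Setting 271·4/(t+4)² = 271t/[(t+4)(49+t)] gives 4(49+t) = t(t+4), so t² = 4×49 = 196.
t* = √196 = 14 min.

14.00 min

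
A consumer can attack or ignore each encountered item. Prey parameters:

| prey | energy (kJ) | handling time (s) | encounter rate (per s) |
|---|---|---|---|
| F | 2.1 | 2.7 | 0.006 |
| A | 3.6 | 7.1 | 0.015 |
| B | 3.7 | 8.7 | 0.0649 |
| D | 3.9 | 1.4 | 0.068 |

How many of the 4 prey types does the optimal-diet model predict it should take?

4

Profitabilities (E/h, kJ/s): D 2.79, F 0.778, A 0.507, B 0.425. Add prey in this order while the next type's profitability exceeds the intake rate on those already taken.
Rate on top 1: 0.2421. F: 0.778 > 0.2421 → include.
Rate on top 2: 0.25. A: 0.507 > 0.25 → include.
Rate on top 3: 0.2724. B: 0.425 > 0.2724 → include.
Optimal diet: D, F, A, B — 4 of 4 types.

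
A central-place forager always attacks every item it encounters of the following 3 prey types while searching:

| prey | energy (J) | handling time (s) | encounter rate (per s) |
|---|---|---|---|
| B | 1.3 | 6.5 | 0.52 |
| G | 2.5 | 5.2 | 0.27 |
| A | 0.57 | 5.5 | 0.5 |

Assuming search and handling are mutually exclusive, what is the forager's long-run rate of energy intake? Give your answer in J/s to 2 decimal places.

R = (0.52×1.3 + 0.27×2.5 + 0.5×0.57) / (1 + 0.52×6.5 + 0.27×5.2 + 0.5×5.5) = 1.636/8.534 = 0.1917 J/s.

0.19 J/s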